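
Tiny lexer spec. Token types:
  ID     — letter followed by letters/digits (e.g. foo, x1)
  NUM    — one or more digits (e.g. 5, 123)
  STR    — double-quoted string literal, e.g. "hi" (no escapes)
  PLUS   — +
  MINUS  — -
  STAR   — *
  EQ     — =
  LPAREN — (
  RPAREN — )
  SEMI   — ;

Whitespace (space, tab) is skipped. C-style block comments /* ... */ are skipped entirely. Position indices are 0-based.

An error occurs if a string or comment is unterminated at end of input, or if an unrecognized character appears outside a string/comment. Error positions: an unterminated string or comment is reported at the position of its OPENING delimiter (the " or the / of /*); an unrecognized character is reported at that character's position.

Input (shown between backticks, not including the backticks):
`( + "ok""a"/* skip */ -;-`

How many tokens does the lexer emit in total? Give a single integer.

pos=0: emit LPAREN '('
pos=2: emit PLUS '+'
pos=4: enter STRING mode
pos=4: emit STR "ok" (now at pos=8)
pos=8: enter STRING mode
pos=8: emit STR "a" (now at pos=11)
pos=11: enter COMMENT mode (saw '/*')
exit COMMENT mode (now at pos=21)
pos=22: emit MINUS '-'
pos=23: emit SEMI ';'
pos=24: emit MINUS '-'
DONE. 7 tokens: [LPAREN, PLUS, STR, STR, MINUS, SEMI, MINUS]

Answer: 7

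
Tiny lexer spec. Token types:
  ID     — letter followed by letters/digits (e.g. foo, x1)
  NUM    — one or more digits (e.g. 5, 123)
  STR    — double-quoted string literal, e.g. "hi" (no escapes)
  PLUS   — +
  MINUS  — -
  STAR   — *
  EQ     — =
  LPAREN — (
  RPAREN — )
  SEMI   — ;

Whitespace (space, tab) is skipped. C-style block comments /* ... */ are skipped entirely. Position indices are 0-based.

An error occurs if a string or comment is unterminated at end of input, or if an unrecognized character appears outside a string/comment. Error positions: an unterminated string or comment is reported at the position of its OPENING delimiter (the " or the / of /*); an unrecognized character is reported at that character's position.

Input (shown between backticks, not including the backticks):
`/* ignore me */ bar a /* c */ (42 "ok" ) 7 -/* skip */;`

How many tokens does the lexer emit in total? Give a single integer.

pos=0: enter COMMENT mode (saw '/*')
exit COMMENT mode (now at pos=15)
pos=16: emit ID 'bar' (now at pos=19)
pos=20: emit ID 'a' (now at pos=21)
pos=22: enter COMMENT mode (saw '/*')
exit COMMENT mode (now at pos=29)
pos=30: emit LPAREN '('
pos=31: emit NUM '42' (now at pos=33)
pos=34: enter STRING mode
pos=34: emit STR "ok" (now at pos=38)
pos=39: emit RPAREN ')'
pos=41: emit NUM '7' (now at pos=42)
pos=43: emit MINUS '-'
pos=44: enter COMMENT mode (saw '/*')
exit COMMENT mode (now at pos=54)
pos=54: emit SEMI ';'
DONE. 9 tokens: [ID, ID, LPAREN, NUM, STR, RPAREN, NUM, MINUS, SEMI]

Answer: 9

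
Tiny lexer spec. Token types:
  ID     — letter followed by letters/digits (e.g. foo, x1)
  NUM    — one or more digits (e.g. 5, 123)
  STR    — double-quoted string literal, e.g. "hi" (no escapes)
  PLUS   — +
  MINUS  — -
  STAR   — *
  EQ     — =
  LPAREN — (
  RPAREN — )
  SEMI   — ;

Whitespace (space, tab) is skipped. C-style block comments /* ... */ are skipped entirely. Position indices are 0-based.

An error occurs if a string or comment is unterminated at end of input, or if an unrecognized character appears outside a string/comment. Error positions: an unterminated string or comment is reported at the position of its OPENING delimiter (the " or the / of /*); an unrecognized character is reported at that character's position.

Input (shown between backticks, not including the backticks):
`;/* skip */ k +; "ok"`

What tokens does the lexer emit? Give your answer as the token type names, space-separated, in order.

Answer: SEMI ID PLUS SEMI STR

Derivation:
pos=0: emit SEMI ';'
pos=1: enter COMMENT mode (saw '/*')
exit COMMENT mode (now at pos=11)
pos=12: emit ID 'k' (now at pos=13)
pos=14: emit PLUS '+'
pos=15: emit SEMI ';'
pos=17: enter STRING mode
pos=17: emit STR "ok" (now at pos=21)
DONE. 5 tokens: [SEMI, ID, PLUS, SEMI, STR]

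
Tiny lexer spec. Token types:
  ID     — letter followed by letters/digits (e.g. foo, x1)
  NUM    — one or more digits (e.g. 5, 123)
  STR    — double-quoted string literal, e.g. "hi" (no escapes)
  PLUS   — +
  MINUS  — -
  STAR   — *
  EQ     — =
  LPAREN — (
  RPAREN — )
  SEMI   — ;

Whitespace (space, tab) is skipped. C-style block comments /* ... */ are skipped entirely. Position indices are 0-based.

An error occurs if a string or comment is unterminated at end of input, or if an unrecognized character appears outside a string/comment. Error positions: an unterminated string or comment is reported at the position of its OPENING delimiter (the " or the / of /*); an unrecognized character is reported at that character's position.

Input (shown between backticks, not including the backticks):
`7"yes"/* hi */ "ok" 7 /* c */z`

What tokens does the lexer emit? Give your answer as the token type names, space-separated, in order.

pos=0: emit NUM '7' (now at pos=1)
pos=1: enter STRING mode
pos=1: emit STR "yes" (now at pos=6)
pos=6: enter COMMENT mode (saw '/*')
exit COMMENT mode (now at pos=14)
pos=15: enter STRING mode
pos=15: emit STR "ok" (now at pos=19)
pos=20: emit NUM '7' (now at pos=21)
pos=22: enter COMMENT mode (saw '/*')
exit COMMENT mode (now at pos=29)
pos=29: emit ID 'z' (now at pos=30)
DONE. 5 tokens: [NUM, STR, STR, NUM, ID]

Answer: NUM STR STR NUM ID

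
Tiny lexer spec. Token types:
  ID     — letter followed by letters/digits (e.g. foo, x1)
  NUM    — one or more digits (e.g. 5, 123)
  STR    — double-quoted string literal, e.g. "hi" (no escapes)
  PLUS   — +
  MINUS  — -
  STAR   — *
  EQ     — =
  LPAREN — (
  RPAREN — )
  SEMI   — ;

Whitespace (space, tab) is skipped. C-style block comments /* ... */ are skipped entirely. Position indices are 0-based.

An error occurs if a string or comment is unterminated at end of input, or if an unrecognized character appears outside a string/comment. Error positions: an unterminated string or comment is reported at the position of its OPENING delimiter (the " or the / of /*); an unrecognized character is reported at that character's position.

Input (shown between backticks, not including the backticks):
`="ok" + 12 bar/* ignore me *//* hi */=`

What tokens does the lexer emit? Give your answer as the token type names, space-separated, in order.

Answer: EQ STR PLUS NUM ID EQ

Derivation:
pos=0: emit EQ '='
pos=1: enter STRING mode
pos=1: emit STR "ok" (now at pos=5)
pos=6: emit PLUS '+'
pos=8: emit NUM '12' (now at pos=10)
pos=11: emit ID 'bar' (now at pos=14)
pos=14: enter COMMENT mode (saw '/*')
exit COMMENT mode (now at pos=29)
pos=29: enter COMMENT mode (saw '/*')
exit COMMENT mode (now at pos=37)
pos=37: emit EQ '='
DONE. 6 tokens: [EQ, STR, PLUS, NUM, ID, EQ]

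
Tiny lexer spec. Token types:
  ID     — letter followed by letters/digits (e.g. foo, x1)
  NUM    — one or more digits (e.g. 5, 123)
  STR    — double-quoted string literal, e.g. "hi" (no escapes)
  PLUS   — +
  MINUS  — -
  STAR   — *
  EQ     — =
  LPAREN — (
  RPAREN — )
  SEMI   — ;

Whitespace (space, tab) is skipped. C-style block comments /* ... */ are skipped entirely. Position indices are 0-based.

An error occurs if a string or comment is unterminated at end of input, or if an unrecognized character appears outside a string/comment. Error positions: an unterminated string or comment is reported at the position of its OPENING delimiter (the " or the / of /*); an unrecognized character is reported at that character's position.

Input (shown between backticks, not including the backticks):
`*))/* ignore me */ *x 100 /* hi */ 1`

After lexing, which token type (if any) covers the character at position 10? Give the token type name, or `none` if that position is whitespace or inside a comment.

pos=0: emit STAR '*'
pos=1: emit RPAREN ')'
pos=2: emit RPAREN ')'
pos=3: enter COMMENT mode (saw '/*')
exit COMMENT mode (now at pos=18)
pos=19: emit STAR '*'
pos=20: emit ID 'x' (now at pos=21)
pos=22: emit NUM '100' (now at pos=25)
pos=26: enter COMMENT mode (saw '/*')
exit COMMENT mode (now at pos=34)
pos=35: emit NUM '1' (now at pos=36)
DONE. 7 tokens: [STAR, RPAREN, RPAREN, STAR, ID, NUM, NUM]
Position 10: char is 'r' -> none

Answer: none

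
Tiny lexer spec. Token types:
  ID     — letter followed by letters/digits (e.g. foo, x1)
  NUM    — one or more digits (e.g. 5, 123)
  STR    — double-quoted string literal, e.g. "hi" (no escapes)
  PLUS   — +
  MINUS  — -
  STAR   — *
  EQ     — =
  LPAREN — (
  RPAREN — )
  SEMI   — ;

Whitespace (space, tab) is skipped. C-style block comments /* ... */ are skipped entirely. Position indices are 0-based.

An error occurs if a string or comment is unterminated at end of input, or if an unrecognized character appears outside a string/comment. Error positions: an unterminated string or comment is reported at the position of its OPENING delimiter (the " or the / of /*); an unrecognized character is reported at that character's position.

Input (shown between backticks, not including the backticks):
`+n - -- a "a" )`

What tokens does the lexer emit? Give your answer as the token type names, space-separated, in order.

pos=0: emit PLUS '+'
pos=1: emit ID 'n' (now at pos=2)
pos=3: emit MINUS '-'
pos=5: emit MINUS '-'
pos=6: emit MINUS '-'
pos=8: emit ID 'a' (now at pos=9)
pos=10: enter STRING mode
pos=10: emit STR "a" (now at pos=13)
pos=14: emit RPAREN ')'
DONE. 8 tokens: [PLUS, ID, MINUS, MINUS, MINUS, ID, STR, RPAREN]

Answer: PLUS ID MINUS MINUS MINUS ID STR RPAREN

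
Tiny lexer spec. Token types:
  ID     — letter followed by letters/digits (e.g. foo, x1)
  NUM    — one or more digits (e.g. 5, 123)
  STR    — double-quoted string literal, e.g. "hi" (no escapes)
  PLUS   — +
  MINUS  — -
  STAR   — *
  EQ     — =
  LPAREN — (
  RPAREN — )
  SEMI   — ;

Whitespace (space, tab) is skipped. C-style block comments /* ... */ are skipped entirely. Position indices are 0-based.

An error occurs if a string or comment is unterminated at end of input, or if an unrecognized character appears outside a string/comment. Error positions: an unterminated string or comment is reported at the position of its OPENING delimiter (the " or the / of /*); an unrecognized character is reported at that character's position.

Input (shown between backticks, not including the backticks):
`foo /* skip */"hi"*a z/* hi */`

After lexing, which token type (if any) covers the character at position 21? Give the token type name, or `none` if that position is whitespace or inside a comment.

pos=0: emit ID 'foo' (now at pos=3)
pos=4: enter COMMENT mode (saw '/*')
exit COMMENT mode (now at pos=14)
pos=14: enter STRING mode
pos=14: emit STR "hi" (now at pos=18)
pos=18: emit STAR '*'
pos=19: emit ID 'a' (now at pos=20)
pos=21: emit ID 'z' (now at pos=22)
pos=22: enter COMMENT mode (saw '/*')
exit COMMENT mode (now at pos=30)
DONE. 5 tokens: [ID, STR, STAR, ID, ID]
Position 21: char is 'z' -> ID

Answer: ID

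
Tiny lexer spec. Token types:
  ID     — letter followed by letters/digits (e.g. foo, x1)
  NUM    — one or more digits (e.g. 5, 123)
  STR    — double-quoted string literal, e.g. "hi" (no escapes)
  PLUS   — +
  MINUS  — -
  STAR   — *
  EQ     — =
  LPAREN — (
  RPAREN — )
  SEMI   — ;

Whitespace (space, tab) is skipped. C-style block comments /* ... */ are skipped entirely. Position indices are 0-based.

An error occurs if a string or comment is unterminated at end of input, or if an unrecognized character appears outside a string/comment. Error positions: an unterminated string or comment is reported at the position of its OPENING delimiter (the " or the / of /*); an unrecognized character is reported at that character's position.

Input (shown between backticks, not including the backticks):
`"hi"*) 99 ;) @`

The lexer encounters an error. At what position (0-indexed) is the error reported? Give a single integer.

Answer: 13

Derivation:
pos=0: enter STRING mode
pos=0: emit STR "hi" (now at pos=4)
pos=4: emit STAR '*'
pos=5: emit RPAREN ')'
pos=7: emit NUM '99' (now at pos=9)
pos=10: emit SEMI ';'
pos=11: emit RPAREN ')'
pos=13: ERROR — unrecognized char '@'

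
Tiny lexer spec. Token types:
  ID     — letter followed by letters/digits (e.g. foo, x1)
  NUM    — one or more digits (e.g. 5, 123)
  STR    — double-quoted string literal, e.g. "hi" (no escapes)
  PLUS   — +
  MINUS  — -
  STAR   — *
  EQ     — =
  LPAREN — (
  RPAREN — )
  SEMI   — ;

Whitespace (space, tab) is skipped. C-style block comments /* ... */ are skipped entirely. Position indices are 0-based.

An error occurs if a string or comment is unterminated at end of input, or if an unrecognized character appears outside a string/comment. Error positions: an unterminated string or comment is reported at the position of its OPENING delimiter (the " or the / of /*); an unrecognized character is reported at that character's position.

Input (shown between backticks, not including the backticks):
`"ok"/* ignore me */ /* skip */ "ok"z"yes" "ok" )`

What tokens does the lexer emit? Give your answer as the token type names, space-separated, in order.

pos=0: enter STRING mode
pos=0: emit STR "ok" (now at pos=4)
pos=4: enter COMMENT mode (saw '/*')
exit COMMENT mode (now at pos=19)
pos=20: enter COMMENT mode (saw '/*')
exit COMMENT mode (now at pos=30)
pos=31: enter STRING mode
pos=31: emit STR "ok" (now at pos=35)
pos=35: emit ID 'z' (now at pos=36)
pos=36: enter STRING mode
pos=36: emit STR "yes" (now at pos=41)
pos=42: enter STRING mode
pos=42: emit STR "ok" (now at pos=46)
pos=47: emit RPAREN ')'
DONE. 6 tokens: [STR, STR, ID, STR, STR, RPAREN]

Answer: STR STR ID STR STR RPAREN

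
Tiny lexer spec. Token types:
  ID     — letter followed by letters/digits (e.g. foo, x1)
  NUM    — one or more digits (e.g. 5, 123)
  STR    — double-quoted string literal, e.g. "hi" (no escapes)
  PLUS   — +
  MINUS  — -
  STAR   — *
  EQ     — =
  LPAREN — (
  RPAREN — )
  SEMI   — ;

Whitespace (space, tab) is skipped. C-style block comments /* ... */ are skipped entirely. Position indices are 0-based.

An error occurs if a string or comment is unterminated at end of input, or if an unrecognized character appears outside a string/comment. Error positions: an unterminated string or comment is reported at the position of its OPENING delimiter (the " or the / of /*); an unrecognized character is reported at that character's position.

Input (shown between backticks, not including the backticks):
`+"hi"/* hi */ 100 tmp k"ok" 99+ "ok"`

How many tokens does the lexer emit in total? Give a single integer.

pos=0: emit PLUS '+'
pos=1: enter STRING mode
pos=1: emit STR "hi" (now at pos=5)
pos=5: enter COMMENT mode (saw '/*')
exit COMMENT mode (now at pos=13)
pos=14: emit NUM '100' (now at pos=17)
pos=18: emit ID 'tmp' (now at pos=21)
pos=22: emit ID 'k' (now at pos=23)
pos=23: enter STRING mode
pos=23: emit STR "ok" (now at pos=27)
pos=28: emit NUM '99' (now at pos=30)
pos=30: emit PLUS '+'
pos=32: enter STRING mode
pos=32: emit STR "ok" (now at pos=36)
DONE. 9 tokens: [PLUS, STR, NUM, ID, ID, STR, NUM, PLUS, STR]

Answer: 9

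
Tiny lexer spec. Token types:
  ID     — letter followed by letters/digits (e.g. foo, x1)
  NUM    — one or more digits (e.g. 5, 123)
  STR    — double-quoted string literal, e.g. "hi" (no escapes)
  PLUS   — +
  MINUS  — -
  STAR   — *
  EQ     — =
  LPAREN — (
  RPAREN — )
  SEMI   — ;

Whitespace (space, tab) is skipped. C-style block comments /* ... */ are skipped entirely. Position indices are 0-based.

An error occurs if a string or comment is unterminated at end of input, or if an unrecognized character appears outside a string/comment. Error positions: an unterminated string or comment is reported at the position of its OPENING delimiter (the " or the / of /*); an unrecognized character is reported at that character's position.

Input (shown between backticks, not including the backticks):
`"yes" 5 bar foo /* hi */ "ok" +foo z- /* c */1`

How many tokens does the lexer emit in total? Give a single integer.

Answer: 10

Derivation:
pos=0: enter STRING mode
pos=0: emit STR "yes" (now at pos=5)
pos=6: emit NUM '5' (now at pos=7)
pos=8: emit ID 'bar' (now at pos=11)
pos=12: emit ID 'foo' (now at pos=15)
pos=16: enter COMMENT mode (saw '/*')
exit COMMENT mode (now at pos=24)
pos=25: enter STRING mode
pos=25: emit STR "ok" (now at pos=29)
pos=30: emit PLUS '+'
pos=31: emit ID 'foo' (now at pos=34)
pos=35: emit ID 'z' (now at pos=36)
pos=36: emit MINUS '-'
pos=38: enter COMMENT mode (saw '/*')
exit COMMENT mode (now at pos=45)
pos=45: emit NUM '1' (now at pos=46)
DONE. 10 tokens: [STR, NUM, ID, ID, STR, PLUS, ID, ID, MINUS, NUM]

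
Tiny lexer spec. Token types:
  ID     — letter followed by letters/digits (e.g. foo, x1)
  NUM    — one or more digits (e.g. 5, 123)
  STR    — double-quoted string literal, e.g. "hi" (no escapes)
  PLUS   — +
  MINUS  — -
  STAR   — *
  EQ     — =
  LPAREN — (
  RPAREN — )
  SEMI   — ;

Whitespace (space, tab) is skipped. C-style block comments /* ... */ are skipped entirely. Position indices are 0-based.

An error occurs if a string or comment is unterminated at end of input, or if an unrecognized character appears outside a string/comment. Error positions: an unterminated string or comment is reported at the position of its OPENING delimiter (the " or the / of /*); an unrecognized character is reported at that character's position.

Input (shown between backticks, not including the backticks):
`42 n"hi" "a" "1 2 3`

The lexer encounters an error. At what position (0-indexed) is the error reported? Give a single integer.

pos=0: emit NUM '42' (now at pos=2)
pos=3: emit ID 'n' (now at pos=4)
pos=4: enter STRING mode
pos=4: emit STR "hi" (now at pos=8)
pos=9: enter STRING mode
pos=9: emit STR "a" (now at pos=12)
pos=13: enter STRING mode
pos=13: ERROR — unterminated string

Answer: 13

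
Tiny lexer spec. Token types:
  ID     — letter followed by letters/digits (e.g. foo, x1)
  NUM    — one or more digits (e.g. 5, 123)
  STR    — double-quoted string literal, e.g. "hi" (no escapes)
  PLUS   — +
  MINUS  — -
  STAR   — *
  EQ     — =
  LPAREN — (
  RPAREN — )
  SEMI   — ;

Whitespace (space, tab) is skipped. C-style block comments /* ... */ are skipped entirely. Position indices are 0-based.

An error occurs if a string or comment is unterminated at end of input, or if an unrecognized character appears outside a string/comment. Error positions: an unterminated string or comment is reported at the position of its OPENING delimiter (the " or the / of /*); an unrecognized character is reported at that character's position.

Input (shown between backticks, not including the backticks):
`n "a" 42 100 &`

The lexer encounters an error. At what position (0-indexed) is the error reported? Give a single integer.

pos=0: emit ID 'n' (now at pos=1)
pos=2: enter STRING mode
pos=2: emit STR "a" (now at pos=5)
pos=6: emit NUM '42' (now at pos=8)
pos=9: emit NUM '100' (now at pos=12)
pos=13: ERROR — unrecognized char '&'

Answer: 13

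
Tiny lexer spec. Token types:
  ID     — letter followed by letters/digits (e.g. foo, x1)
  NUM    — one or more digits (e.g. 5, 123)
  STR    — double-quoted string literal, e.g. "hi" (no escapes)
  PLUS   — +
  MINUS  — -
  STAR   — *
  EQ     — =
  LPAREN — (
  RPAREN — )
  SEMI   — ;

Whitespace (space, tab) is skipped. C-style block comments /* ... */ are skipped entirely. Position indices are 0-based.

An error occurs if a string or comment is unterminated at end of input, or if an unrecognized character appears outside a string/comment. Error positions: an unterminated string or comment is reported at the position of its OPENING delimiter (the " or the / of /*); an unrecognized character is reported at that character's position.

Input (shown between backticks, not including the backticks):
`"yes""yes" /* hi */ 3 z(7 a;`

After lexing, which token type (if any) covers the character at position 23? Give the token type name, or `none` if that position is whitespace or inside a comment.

Answer: LPAREN

Derivation:
pos=0: enter STRING mode
pos=0: emit STR "yes" (now at pos=5)
pos=5: enter STRING mode
pos=5: emit STR "yes" (now at pos=10)
pos=11: enter COMMENT mode (saw '/*')
exit COMMENT mode (now at pos=19)
pos=20: emit NUM '3' (now at pos=21)
pos=22: emit ID 'z' (now at pos=23)
pos=23: emit LPAREN '('
pos=24: emit NUM '7' (now at pos=25)
pos=26: emit ID 'a' (now at pos=27)
pos=27: emit SEMI ';'
DONE. 8 tokens: [STR, STR, NUM, ID, LPAREN, NUM, ID, SEMI]
Position 23: char is '(' -> LPAREN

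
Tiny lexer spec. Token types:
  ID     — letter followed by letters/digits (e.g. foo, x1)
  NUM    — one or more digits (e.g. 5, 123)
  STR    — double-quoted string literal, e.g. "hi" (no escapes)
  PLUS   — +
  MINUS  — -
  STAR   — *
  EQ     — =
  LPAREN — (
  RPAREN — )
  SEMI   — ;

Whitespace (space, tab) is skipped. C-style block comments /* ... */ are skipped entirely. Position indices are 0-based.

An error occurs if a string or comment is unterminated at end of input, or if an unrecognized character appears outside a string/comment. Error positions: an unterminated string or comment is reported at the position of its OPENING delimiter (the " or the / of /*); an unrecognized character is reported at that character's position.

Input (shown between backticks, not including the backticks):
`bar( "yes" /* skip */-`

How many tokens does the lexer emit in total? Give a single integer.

pos=0: emit ID 'bar' (now at pos=3)
pos=3: emit LPAREN '('
pos=5: enter STRING mode
pos=5: emit STR "yes" (now at pos=10)
pos=11: enter COMMENT mode (saw '/*')
exit COMMENT mode (now at pos=21)
pos=21: emit MINUS '-'
DONE. 4 tokens: [ID, LPAREN, STR, MINUS]

Answer: 4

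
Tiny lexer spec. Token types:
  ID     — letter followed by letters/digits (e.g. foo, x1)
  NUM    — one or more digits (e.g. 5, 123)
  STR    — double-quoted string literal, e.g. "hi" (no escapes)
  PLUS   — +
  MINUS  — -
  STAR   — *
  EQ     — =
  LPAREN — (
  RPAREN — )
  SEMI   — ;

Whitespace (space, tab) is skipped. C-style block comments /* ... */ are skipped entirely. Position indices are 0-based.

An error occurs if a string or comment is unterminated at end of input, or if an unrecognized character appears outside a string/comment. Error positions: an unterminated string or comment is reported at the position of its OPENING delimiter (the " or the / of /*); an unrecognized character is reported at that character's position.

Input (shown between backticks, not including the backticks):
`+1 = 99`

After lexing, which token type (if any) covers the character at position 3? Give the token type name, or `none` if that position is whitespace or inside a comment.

Answer: EQ

Derivation:
pos=0: emit PLUS '+'
pos=1: emit NUM '1' (now at pos=2)
pos=3: emit EQ '='
pos=5: emit NUM '99' (now at pos=7)
DONE. 4 tokens: [PLUS, NUM, EQ, NUM]
Position 3: char is '=' -> EQ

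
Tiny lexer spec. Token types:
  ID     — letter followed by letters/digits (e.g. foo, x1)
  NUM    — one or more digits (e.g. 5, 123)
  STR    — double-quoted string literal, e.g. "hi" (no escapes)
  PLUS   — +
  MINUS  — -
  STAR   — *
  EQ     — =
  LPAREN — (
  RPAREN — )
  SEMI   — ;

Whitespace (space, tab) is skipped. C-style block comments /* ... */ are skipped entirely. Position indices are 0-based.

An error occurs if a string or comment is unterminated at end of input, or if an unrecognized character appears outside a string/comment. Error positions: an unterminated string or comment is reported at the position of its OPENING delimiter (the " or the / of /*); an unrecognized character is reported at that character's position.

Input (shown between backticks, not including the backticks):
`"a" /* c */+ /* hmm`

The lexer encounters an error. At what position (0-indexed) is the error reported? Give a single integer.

Answer: 13

Derivation:
pos=0: enter STRING mode
pos=0: emit STR "a" (now at pos=3)
pos=4: enter COMMENT mode (saw '/*')
exit COMMENT mode (now at pos=11)
pos=11: emit PLUS '+'
pos=13: enter COMMENT mode (saw '/*')
pos=13: ERROR — unterminated comment (reached EOF)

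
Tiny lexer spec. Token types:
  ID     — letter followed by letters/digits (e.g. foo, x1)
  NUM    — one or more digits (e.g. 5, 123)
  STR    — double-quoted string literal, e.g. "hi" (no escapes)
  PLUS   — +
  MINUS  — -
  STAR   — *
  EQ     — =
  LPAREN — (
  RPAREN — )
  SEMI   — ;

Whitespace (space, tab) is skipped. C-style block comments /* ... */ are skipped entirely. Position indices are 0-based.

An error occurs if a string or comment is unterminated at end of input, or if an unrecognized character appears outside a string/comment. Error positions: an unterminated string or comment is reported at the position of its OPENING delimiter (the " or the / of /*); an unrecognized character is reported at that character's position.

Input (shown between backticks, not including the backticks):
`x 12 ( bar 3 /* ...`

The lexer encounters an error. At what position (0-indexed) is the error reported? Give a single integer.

pos=0: emit ID 'x' (now at pos=1)
pos=2: emit NUM '12' (now at pos=4)
pos=5: emit LPAREN '('
pos=7: emit ID 'bar' (now at pos=10)
pos=11: emit NUM '3' (now at pos=12)
pos=13: enter COMMENT mode (saw '/*')
pos=13: ERROR — unterminated comment (reached EOF)

Answer: 13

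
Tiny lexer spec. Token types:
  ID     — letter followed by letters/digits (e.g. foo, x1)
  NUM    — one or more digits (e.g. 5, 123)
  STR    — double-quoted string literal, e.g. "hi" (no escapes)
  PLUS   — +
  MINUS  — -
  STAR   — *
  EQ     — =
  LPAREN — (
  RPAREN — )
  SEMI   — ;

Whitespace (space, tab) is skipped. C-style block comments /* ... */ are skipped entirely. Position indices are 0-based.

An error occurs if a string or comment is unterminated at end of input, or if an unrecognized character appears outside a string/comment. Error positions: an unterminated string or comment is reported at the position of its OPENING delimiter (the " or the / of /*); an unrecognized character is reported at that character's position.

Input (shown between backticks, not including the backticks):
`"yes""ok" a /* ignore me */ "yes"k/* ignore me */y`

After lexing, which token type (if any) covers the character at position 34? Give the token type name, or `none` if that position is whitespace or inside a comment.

pos=0: enter STRING mode
pos=0: emit STR "yes" (now at pos=5)
pos=5: enter STRING mode
pos=5: emit STR "ok" (now at pos=9)
pos=10: emit ID 'a' (now at pos=11)
pos=12: enter COMMENT mode (saw '/*')
exit COMMENT mode (now at pos=27)
pos=28: enter STRING mode
pos=28: emit STR "yes" (now at pos=33)
pos=33: emit ID 'k' (now at pos=34)
pos=34: enter COMMENT mode (saw '/*')
exit COMMENT mode (now at pos=49)
pos=49: emit ID 'y' (now at pos=50)
DONE. 6 tokens: [STR, STR, ID, STR, ID, ID]
Position 34: char is '/' -> none

Answer: none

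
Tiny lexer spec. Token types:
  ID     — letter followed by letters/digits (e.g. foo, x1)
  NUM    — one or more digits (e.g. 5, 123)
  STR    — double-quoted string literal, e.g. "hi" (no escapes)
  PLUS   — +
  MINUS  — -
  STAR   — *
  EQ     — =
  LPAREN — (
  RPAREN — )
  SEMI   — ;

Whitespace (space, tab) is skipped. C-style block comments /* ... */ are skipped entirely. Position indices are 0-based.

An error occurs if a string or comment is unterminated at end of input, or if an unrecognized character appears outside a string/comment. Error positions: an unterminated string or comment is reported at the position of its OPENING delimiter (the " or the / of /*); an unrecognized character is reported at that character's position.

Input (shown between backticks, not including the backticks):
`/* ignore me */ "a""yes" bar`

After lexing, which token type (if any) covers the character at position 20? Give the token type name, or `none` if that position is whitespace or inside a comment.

Answer: STR

Derivation:
pos=0: enter COMMENT mode (saw '/*')
exit COMMENT mode (now at pos=15)
pos=16: enter STRING mode
pos=16: emit STR "a" (now at pos=19)
pos=19: enter STRING mode
pos=19: emit STR "yes" (now at pos=24)
pos=25: emit ID 'bar' (now at pos=28)
DONE. 3 tokens: [STR, STR, ID]
Position 20: char is 'y' -> STR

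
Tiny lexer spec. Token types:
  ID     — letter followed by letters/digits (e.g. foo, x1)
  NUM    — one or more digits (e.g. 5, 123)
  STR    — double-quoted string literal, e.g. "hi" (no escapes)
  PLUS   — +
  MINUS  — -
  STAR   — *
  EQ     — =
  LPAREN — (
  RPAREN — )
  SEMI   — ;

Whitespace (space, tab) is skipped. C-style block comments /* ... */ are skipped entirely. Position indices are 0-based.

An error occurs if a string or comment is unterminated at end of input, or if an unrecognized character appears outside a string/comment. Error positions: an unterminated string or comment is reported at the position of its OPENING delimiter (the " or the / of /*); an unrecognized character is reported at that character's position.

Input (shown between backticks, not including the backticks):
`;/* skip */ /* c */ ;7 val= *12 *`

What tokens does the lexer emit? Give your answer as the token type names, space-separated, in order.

pos=0: emit SEMI ';'
pos=1: enter COMMENT mode (saw '/*')
exit COMMENT mode (now at pos=11)
pos=12: enter COMMENT mode (saw '/*')
exit COMMENT mode (now at pos=19)
pos=20: emit SEMI ';'
pos=21: emit NUM '7' (now at pos=22)
pos=23: emit ID 'val' (now at pos=26)
pos=26: emit EQ '='
pos=28: emit STAR '*'
pos=29: emit NUM '12' (now at pos=31)
pos=32: emit STAR '*'
DONE. 8 tokens: [SEMI, SEMI, NUM, ID, EQ, STAR, NUM, STAR]

Answer: SEMI SEMI NUM ID EQ STAR NUM STAR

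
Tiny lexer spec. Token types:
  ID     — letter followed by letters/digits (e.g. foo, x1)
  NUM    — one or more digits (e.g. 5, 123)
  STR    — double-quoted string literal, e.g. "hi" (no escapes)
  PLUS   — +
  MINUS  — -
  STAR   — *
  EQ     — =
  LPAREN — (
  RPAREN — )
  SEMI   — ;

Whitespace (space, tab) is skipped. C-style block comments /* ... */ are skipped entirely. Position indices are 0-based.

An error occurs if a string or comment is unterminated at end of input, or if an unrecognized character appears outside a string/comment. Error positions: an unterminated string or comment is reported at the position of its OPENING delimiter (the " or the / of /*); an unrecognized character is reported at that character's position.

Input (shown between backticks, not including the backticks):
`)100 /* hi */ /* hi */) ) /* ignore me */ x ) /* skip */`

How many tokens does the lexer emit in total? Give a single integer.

pos=0: emit RPAREN ')'
pos=1: emit NUM '100' (now at pos=4)
pos=5: enter COMMENT mode (saw '/*')
exit COMMENT mode (now at pos=13)
pos=14: enter COMMENT mode (saw '/*')
exit COMMENT mode (now at pos=22)
pos=22: emit RPAREN ')'
pos=24: emit RPAREN ')'
pos=26: enter COMMENT mode (saw '/*')
exit COMMENT mode (now at pos=41)
pos=42: emit ID 'x' (now at pos=43)
pos=44: emit RPAREN ')'
pos=46: enter COMMENT mode (saw '/*')
exit COMMENT mode (now at pos=56)
DONE. 6 tokens: [RPAREN, NUM, RPAREN, RPAREN, ID, RPAREN]

Answer: 6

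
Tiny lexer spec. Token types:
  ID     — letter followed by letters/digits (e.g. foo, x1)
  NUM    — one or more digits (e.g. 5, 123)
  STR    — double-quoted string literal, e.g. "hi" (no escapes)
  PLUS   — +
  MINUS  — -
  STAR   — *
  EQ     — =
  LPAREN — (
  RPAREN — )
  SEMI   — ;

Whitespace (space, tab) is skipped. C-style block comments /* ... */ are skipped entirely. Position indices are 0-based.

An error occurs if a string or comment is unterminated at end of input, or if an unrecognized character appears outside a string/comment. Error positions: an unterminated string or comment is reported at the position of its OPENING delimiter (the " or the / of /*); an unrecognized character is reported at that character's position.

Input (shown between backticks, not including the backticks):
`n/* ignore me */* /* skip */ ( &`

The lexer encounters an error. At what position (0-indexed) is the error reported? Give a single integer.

Answer: 31

Derivation:
pos=0: emit ID 'n' (now at pos=1)
pos=1: enter COMMENT mode (saw '/*')
exit COMMENT mode (now at pos=16)
pos=16: emit STAR '*'
pos=18: enter COMMENT mode (saw '/*')
exit COMMENT mode (now at pos=28)
pos=29: emit LPAREN '('
pos=31: ERROR — unrecognized char '&'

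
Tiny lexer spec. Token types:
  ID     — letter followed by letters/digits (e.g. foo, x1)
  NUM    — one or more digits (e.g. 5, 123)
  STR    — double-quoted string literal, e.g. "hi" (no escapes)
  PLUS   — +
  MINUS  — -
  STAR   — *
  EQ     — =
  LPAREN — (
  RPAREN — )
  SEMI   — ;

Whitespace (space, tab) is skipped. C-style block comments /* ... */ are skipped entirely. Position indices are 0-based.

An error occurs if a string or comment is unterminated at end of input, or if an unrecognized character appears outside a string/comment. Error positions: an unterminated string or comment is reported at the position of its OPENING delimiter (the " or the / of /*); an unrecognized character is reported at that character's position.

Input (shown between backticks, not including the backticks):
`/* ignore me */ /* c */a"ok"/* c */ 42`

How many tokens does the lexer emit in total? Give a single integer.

Answer: 3

Derivation:
pos=0: enter COMMENT mode (saw '/*')
exit COMMENT mode (now at pos=15)
pos=16: enter COMMENT mode (saw '/*')
exit COMMENT mode (now at pos=23)
pos=23: emit ID 'a' (now at pos=24)
pos=24: enter STRING mode
pos=24: emit STR "ok" (now at pos=28)
pos=28: enter COMMENT mode (saw '/*')
exit COMMENT mode (now at pos=35)
pos=36: emit NUM '42' (now at pos=38)
DONE. 3 tokens: [ID, STR, NUM]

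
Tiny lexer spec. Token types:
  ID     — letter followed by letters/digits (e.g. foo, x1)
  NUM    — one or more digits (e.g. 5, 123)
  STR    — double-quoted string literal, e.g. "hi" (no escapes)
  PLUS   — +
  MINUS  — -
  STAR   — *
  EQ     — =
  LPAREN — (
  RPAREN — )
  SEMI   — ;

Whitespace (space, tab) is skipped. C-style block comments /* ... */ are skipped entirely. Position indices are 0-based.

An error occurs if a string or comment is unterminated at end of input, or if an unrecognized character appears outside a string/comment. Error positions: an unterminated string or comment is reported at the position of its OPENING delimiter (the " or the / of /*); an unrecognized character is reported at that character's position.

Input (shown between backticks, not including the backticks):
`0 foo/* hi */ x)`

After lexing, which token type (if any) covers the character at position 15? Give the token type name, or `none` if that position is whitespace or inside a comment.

Answer: RPAREN

Derivation:
pos=0: emit NUM '0' (now at pos=1)
pos=2: emit ID 'foo' (now at pos=5)
pos=5: enter COMMENT mode (saw '/*')
exit COMMENT mode (now at pos=13)
pos=14: emit ID 'x' (now at pos=15)
pos=15: emit RPAREN ')'
DONE. 4 tokens: [NUM, ID, ID, RPAREN]
Position 15: char is ')' -> RPAREN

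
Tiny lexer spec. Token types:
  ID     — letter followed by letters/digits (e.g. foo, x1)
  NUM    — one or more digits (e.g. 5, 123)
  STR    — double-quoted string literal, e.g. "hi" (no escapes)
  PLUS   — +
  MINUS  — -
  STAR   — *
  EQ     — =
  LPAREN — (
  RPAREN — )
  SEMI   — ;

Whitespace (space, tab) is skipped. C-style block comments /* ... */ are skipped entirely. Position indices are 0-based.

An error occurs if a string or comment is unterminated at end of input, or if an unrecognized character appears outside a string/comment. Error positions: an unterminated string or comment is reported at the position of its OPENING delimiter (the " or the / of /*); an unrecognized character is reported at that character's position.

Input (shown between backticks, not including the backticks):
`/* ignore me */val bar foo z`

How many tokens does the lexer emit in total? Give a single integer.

pos=0: enter COMMENT mode (saw '/*')
exit COMMENT mode (now at pos=15)
pos=15: emit ID 'val' (now at pos=18)
pos=19: emit ID 'bar' (now at pos=22)
pos=23: emit ID 'foo' (now at pos=26)
pos=27: emit ID 'z' (now at pos=28)
DONE. 4 tokens: [ID, ID, ID, ID]

Answer: 4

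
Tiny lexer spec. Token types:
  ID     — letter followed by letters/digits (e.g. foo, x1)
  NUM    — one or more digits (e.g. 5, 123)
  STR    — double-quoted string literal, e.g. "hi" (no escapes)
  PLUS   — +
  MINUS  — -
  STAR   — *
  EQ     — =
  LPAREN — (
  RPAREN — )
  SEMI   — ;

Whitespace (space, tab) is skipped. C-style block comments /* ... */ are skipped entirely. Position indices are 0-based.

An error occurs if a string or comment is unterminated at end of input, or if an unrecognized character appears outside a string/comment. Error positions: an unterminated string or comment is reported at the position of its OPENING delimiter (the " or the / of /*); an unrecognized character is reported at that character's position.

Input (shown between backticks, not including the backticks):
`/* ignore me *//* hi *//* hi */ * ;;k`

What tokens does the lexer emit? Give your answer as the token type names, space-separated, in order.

pos=0: enter COMMENT mode (saw '/*')
exit COMMENT mode (now at pos=15)
pos=15: enter COMMENT mode (saw '/*')
exit COMMENT mode (now at pos=23)
pos=23: enter COMMENT mode (saw '/*')
exit COMMENT mode (now at pos=31)
pos=32: emit STAR '*'
pos=34: emit SEMI ';'
pos=35: emit SEMI ';'
pos=36: emit ID 'k' (now at pos=37)
DONE. 4 tokens: [STAR, SEMI, SEMI, ID]

Answer: STAR SEMI SEMI ID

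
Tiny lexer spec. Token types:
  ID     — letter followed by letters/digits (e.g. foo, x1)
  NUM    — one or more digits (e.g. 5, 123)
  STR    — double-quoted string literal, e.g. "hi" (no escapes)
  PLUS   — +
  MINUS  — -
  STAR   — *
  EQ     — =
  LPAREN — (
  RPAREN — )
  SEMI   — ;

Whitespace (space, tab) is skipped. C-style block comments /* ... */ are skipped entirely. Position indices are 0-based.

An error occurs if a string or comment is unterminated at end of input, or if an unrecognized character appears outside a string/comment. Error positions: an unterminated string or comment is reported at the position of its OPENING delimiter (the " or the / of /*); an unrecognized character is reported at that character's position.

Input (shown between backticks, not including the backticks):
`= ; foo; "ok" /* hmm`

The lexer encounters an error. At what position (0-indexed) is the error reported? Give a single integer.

pos=0: emit EQ '='
pos=2: emit SEMI ';'
pos=4: emit ID 'foo' (now at pos=7)
pos=7: emit SEMI ';'
pos=9: enter STRING mode
pos=9: emit STR "ok" (now at pos=13)
pos=14: enter COMMENT mode (saw '/*')
pos=14: ERROR — unterminated comment (reached EOF)

Answer: 14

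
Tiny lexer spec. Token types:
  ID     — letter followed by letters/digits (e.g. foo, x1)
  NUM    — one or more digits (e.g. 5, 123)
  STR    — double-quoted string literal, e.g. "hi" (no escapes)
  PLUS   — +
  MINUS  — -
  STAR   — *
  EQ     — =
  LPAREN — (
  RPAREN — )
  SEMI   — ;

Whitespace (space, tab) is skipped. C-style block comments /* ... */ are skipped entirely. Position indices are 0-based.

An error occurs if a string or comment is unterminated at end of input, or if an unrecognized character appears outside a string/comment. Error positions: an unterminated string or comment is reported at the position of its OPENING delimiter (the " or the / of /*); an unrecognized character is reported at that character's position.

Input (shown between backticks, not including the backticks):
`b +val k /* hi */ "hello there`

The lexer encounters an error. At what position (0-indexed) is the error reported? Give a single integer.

Answer: 18

Derivation:
pos=0: emit ID 'b' (now at pos=1)
pos=2: emit PLUS '+'
pos=3: emit ID 'val' (now at pos=6)
pos=7: emit ID 'k' (now at pos=8)
pos=9: enter COMMENT mode (saw '/*')
exit COMMENT mode (now at pos=17)
pos=18: enter STRING mode
pos=18: ERROR — unterminated string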